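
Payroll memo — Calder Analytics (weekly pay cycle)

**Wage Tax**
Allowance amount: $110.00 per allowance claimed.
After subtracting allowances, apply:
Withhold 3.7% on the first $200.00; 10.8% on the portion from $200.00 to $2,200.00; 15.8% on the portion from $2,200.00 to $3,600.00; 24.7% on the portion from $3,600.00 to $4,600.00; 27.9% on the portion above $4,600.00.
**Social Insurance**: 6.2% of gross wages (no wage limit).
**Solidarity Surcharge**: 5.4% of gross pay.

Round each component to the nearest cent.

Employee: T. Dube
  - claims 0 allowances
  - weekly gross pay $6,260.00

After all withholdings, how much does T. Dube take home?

Wage Tax: taxable = $6,260.00
  $691.60 + 27.9% × ($6,260.00 − $4,600.00) = $691.60 + 27.9% × $1,660.00 = $1,154.74
Social Insurance: 6.2% × $6,260.00 = $388.12
Solidarity Surcharge: 5.4% × $6,260.00 = $338.04
Total withheld: $1,154.74 + $388.12 + $338.04 = $1,880.90
Net pay: $6,260.00 − $1,880.90 = $4,379.10

$4,379.10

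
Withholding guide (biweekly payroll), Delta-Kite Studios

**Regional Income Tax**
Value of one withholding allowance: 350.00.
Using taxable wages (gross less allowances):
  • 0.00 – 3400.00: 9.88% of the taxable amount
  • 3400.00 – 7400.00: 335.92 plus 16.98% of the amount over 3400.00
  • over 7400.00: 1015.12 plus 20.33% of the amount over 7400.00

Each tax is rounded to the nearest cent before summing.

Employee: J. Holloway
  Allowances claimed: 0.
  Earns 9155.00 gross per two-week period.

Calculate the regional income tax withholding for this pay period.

Regional Income Tax: taxable = 9155.00
  1015.12 + 20.33% × (9155.00 − 7400.00) = 1015.12 + 20.33% × 1755.00 = 1371.91

1371.91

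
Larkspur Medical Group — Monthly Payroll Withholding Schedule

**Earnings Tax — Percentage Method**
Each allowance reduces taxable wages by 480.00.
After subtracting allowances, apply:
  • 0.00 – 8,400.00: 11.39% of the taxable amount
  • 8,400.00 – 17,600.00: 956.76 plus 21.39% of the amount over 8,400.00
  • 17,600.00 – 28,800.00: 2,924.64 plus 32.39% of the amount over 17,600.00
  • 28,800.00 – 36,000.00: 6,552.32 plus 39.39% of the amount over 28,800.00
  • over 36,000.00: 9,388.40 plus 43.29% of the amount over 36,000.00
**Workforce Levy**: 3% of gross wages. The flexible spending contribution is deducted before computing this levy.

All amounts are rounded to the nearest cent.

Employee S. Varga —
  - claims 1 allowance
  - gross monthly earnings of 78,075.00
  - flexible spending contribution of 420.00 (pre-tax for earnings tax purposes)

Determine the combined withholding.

29,542.71

Earnings Tax: taxable = 78,075.00 − 420.00 − 1×480.00 = 77,175.00
  9,388.40 + 43.29% × (77,175.00 − 36,000.00) = 9,388.40 + 43.29% × 41,175.00 = 27,213.06
Workforce Levy: 3% × 77,655.00 = 2,329.65
Total: 27,213.06 + 2,329.65 = 29,542.71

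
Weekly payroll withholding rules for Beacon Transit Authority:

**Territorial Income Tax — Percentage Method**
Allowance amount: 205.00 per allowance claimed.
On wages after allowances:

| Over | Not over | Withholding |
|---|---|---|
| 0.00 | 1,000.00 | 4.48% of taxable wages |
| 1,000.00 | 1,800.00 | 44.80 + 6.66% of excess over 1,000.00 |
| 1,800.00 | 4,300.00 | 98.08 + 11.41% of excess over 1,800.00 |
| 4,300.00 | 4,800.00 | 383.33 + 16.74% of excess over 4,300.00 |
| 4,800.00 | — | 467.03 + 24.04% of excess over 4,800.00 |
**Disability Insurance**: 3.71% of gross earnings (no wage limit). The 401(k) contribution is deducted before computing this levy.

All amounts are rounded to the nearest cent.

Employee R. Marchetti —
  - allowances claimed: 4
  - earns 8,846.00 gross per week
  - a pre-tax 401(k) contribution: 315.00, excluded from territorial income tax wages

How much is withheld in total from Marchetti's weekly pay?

1,483.33

Territorial Income Tax: taxable = 8,846.00 − 315.00 − 4×205.00 = 7,711.00
  467.03 + 24.04% × (7,711.00 − 4,800.00) = 467.03 + 24.04% × 2,911.00 = 1,166.83
Disability Insurance: 3.71% × 8,531.00 = 316.50
Total: 1,166.83 + 316.50 = 1,483.33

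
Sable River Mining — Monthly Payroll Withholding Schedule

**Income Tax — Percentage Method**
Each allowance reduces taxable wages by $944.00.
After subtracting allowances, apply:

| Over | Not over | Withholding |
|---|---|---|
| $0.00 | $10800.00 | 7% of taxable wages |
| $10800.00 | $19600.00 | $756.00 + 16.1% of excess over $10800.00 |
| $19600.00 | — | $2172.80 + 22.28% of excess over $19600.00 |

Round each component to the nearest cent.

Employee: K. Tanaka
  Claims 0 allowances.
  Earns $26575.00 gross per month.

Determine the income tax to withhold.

$3726.83

Income Tax: taxable = $26575.00
  $2172.80 + 22.28% × ($26575.00 − $19600.00) = $2172.80 + 22.28% × $6975.00 = $3726.83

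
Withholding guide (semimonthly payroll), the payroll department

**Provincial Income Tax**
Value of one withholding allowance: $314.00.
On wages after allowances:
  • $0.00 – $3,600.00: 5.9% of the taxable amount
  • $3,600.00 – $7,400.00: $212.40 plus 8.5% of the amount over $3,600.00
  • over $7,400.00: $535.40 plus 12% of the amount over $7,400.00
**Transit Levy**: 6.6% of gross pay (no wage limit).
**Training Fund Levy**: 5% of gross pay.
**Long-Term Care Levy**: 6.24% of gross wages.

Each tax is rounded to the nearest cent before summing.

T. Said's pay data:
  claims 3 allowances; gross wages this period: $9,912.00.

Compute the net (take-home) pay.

$7,419.90

Provincial Income Tax: taxable = $9,912.00 − 3×$314.00 = $8,970.00
  $535.40 + 12% × ($8,970.00 − $7,400.00) = $535.40 + 12% × $1,570.00 = $723.80
Transit Levy: 6.6% × $9,912.00 = $654.19
Training Fund Levy: 5% × $9,912.00 = $495.60
Long-Term Care Levy: 6.24% × $9,912.00 = $618.51
Total withheld: $723.80 + $654.19 + $495.60 + $618.51 = $2,492.10
Net pay: $9,912.00 − $2,492.10 = $7,419.90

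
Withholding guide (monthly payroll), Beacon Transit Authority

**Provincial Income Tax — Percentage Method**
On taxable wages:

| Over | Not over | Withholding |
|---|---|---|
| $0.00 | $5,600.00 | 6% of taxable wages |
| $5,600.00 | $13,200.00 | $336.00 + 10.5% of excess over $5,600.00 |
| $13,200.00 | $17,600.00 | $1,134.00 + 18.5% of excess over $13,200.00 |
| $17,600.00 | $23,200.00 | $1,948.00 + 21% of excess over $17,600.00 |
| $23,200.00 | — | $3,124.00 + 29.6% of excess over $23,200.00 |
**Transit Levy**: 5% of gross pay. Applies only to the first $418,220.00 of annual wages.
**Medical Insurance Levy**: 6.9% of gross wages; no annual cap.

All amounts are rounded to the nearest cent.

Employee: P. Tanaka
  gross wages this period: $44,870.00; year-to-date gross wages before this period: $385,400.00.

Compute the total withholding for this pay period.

$14,275.35

Provincial Income Tax: taxable = $44,870.00
  $3,124.00 + 29.6% × ($44,870.00 − $23,200.00) = $3,124.00 + 29.6% × $21,670.00 = $9,538.32
Transit Levy: cap $418,220.00 − YTD $385,400.00 = $32,820.00 subject; 5% × $32,820.00 = $1,641.00
Medical Insurance Levy: 6.9% × $44,870.00 = $3,096.03
Total: $9,538.32 + $1,641.00 + $3,096.03 = $14,275.35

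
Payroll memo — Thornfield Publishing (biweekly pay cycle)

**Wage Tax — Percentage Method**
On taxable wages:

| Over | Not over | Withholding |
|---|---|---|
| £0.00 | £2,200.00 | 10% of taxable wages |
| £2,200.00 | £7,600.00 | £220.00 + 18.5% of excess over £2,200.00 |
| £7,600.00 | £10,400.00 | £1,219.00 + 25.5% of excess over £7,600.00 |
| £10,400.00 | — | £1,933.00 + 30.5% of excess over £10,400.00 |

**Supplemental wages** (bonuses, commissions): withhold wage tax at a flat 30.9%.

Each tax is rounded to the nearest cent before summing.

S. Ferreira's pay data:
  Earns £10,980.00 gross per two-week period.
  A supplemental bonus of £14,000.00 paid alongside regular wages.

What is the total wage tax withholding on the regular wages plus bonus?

Wage Tax: taxable = £10,980.00
  £1,933.00 + 30.5% × (£10,980.00 − £10,400.00) = £1,933.00 + 30.5% × £580.00 = £2,109.90
Supplemental (30.9% flat on bonus): 30.9% × £14,000.00 = £4,326.00
Total wage tax: £2,109.90 + £4,326.00 = £6,435.90

£6,435.90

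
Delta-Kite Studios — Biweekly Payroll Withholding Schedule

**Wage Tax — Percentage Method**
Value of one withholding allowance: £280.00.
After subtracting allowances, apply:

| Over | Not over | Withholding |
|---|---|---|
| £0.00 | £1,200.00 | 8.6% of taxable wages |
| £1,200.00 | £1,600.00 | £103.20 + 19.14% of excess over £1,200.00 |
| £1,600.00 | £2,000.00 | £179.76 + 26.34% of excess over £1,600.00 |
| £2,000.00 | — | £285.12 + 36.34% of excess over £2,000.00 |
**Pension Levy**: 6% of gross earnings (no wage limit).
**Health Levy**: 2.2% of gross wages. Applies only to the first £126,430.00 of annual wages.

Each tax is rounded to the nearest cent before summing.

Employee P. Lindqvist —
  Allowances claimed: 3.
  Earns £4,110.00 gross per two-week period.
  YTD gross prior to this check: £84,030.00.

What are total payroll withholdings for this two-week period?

£1,083.66

Wage Tax: taxable = £4,110.00 − 3×£280.00 = £3,270.00
  £285.12 + 36.34% × (£3,270.00 − £2,000.00) = £285.12 + 36.34% × £1,270.00 = £746.64
Pension Levy: 6% × £4,110.00 = £246.60
Health Levy: 2.2% × £4,110.00 = £90.42
Total: £746.64 + £246.60 + £90.42 = £1,083.66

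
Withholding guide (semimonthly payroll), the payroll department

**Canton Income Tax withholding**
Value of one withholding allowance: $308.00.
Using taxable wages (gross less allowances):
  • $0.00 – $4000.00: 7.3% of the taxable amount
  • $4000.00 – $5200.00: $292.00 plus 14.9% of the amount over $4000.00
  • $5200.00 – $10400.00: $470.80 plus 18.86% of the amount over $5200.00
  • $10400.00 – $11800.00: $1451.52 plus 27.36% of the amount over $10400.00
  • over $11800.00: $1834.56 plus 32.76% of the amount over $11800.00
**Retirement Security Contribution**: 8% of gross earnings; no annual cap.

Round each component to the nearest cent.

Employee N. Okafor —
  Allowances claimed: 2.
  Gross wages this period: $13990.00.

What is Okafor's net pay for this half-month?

Canton Income Tax: taxable = $13990.00 − 2×$308.00 = $13374.00
  $1834.56 + 32.76% × ($13374.00 − $11800.00) = $1834.56 + 32.76% × $1574.00 = $2350.20
Retirement Security Contribution: 8% × $13990.00 = $1119.20
Total withheld: $2350.20 + $1119.20 = $3469.40
Net pay: $13990.00 − $3469.40 = $10520.60

$10520.60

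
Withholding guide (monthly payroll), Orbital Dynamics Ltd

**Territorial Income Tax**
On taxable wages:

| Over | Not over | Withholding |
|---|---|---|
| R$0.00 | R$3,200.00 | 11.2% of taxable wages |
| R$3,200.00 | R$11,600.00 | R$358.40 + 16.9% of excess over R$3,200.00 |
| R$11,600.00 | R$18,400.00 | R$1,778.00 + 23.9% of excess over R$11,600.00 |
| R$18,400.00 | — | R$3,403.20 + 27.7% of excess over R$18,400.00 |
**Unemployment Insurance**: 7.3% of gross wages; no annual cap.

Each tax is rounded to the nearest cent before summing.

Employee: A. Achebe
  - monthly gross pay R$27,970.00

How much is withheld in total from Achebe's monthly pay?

R$8,095.90

Territorial Income Tax: taxable = R$27,970.00
  R$3,403.20 + 27.7% × (R$27,970.00 − R$18,400.00) = R$3,403.20 + 27.7% × R$9,570.00 = R$6,054.09
Unemployment Insurance: 7.3% × R$27,970.00 = R$2,041.81
Total: R$6,054.09 + R$2,041.81 = R$8,095.90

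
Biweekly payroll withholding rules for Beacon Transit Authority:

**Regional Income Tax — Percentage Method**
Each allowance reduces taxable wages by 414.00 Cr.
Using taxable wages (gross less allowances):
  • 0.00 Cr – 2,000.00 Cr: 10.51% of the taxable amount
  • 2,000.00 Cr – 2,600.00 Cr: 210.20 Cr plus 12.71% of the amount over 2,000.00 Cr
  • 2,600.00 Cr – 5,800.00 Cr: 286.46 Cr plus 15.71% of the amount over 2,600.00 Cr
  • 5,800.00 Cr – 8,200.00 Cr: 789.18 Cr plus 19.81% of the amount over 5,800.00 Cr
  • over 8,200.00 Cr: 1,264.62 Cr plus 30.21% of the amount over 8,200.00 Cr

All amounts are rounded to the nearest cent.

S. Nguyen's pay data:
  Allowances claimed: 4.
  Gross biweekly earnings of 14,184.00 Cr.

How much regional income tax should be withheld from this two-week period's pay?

Regional Income Tax: taxable = 14,184.00 Cr − 4×414.00 Cr = 12,528.00 Cr
  1,264.62 Cr + 30.21% × (12,528.00 Cr − 8,200.00 Cr) = 1,264.62 Cr + 30.21% × 4,328.00 Cr = 2,572.11 Cr

2,572.11 Cr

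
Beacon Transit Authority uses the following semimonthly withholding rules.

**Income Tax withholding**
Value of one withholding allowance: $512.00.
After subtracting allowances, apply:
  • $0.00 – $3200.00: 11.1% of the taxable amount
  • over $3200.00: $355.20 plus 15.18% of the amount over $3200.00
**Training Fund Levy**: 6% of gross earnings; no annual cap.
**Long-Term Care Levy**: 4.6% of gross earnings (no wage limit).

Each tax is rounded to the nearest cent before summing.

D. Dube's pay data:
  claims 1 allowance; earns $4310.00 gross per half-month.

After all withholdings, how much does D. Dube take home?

Income Tax: taxable = $4310.00 − 1×$512.00 = $3798.00
  $355.20 + 15.18% × ($3798.00 − $3200.00) = $355.20 + 15.18% × $598.00 = $445.98
Training Fund Levy: 6% × $4310.00 = $258.60
Long-Term Care Levy: 4.6% × $4310.00 = $198.26
Total withheld: $445.98 + $258.60 + $198.26 = $902.84
Net pay: $4310.00 − $902.84 = $3407.16

$3407.16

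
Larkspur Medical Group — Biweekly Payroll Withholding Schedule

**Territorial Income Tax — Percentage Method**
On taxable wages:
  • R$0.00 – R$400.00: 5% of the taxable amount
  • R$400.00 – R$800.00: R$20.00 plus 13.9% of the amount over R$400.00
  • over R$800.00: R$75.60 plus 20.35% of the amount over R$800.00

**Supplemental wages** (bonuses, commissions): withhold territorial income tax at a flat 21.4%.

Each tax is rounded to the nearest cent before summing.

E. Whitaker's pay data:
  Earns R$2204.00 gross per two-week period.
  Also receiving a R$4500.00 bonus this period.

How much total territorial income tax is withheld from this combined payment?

R$1324.31

Territorial Income Tax: taxable = R$2204.00
  R$75.60 + 20.35% × (R$2204.00 − R$800.00) = R$75.60 + 20.35% × R$1404.00 = R$361.31
Supplemental (21.4% flat on bonus): 21.4% × R$4500.00 = R$963.00
Total territorial income tax: R$361.31 + R$963.00 = R$1324.31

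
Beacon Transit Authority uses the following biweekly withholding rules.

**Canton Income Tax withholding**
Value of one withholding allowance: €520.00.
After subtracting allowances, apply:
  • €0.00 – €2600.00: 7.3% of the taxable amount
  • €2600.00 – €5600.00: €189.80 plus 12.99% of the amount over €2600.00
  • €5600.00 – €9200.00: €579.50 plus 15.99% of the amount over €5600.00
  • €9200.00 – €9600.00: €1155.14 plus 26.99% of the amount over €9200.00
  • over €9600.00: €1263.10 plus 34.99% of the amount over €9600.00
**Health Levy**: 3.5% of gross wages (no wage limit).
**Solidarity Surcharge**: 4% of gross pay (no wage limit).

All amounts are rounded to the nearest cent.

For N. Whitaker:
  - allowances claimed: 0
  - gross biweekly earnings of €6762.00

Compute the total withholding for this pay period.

Canton Income Tax: taxable = €6762.00
  €579.50 + 15.99% × (€6762.00 − €5600.00) = €579.50 + 15.99% × €1162.00 = €765.30
Health Levy: 3.5% × €6762.00 = €236.67
Solidarity Surcharge: 4% × €6762.00 = €270.48
Total: €765.30 + €236.67 + €270.48 = €1272.45

€1272.45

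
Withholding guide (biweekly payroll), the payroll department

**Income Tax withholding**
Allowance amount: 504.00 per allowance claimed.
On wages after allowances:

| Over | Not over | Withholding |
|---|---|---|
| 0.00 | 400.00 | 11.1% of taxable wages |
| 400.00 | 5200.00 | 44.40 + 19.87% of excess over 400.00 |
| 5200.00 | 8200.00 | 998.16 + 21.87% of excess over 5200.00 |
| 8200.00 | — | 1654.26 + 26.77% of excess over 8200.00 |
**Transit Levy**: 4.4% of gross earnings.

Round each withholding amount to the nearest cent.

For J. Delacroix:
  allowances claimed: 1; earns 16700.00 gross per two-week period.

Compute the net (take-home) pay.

Income Tax: taxable = 16700.00 − 1×504.00 = 16196.00
  1654.26 + 26.77% × (16196.00 − 8200.00) = 1654.26 + 26.77% × 7996.00 = 3794.79
Transit Levy: 4.4% × 16700.00 = 734.80
Total withheld: 3794.79 + 734.80 = 4529.59
Net pay: 16700.00 − 4529.59 = 12170.41

12170.41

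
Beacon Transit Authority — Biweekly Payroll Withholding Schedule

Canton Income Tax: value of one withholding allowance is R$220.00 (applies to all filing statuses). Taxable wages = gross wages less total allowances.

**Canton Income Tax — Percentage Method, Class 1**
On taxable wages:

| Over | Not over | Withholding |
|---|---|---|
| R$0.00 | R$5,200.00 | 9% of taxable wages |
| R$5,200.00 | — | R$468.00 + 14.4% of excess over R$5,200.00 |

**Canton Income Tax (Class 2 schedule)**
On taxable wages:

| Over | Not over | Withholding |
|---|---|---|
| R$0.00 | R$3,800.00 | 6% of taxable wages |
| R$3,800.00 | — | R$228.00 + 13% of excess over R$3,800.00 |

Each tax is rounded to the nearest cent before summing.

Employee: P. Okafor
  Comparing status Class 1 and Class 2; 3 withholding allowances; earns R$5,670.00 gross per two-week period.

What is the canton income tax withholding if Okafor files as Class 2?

Canton Income Tax (Class 2): taxable = R$5,670.00 − 3×R$220.00 = R$5,010.00
  R$228.00 + 13% × (R$5,010.00 − R$3,800.00) = R$228.00 + 13% × R$1,210.00 = R$385.30

R$385.30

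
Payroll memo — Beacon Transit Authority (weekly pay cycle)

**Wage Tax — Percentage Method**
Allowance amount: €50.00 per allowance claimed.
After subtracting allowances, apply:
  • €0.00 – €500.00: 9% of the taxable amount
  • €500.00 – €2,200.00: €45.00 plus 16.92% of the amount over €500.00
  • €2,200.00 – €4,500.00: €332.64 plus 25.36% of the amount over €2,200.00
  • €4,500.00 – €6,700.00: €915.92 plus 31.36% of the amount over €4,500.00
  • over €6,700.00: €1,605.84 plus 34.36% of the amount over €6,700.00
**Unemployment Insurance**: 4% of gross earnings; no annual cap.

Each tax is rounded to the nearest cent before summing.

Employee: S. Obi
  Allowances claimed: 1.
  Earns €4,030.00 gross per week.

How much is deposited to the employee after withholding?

€3,084.75

Wage Tax: taxable = €4,030.00 − 1×€50.00 = €3,980.00
  €332.64 + 25.36% × (€3,980.00 − €2,200.00) = €332.64 + 25.36% × €1,780.00 = €784.05
Unemployment Insurance: 4% × €4,030.00 = €161.20
Total withheld: €784.05 + €161.20 = €945.25
Net pay: €4,030.00 − €945.25 = €3,084.75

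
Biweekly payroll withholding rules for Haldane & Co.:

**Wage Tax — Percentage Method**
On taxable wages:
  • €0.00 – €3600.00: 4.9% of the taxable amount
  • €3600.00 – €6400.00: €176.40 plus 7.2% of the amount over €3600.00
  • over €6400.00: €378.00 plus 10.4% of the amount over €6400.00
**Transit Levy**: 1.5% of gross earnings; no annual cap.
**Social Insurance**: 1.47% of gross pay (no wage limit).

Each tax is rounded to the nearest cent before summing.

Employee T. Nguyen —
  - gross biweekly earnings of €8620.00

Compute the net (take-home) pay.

Wage Tax: taxable = €8620.00
  €378.00 + 10.4% × (€8620.00 − €6400.00) = €378.00 + 10.4% × €2220.00 = €608.88
Transit Levy: 1.5% × €8620.00 = €129.30
Social Insurance: 1.47% × €8620.00 = €126.71
Total withheld: €608.88 + €129.30 + €126.71 = €864.89
Net pay: €8620.00 − €864.89 = €7755.11

€7755.11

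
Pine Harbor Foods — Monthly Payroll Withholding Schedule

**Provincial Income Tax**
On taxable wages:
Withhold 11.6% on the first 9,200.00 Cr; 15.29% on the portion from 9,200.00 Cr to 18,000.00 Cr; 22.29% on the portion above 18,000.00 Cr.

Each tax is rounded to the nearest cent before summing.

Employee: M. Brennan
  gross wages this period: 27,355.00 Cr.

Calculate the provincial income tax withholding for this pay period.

Provincial Income Tax: taxable = 27,355.00 Cr
  2,412.72 Cr + 22.29% × (27,355.00 Cr − 18,000.00 Cr) = 2,412.72 Cr + 22.29% × 9,355.00 Cr = 4,497.95 Cr

4,497.95 Cr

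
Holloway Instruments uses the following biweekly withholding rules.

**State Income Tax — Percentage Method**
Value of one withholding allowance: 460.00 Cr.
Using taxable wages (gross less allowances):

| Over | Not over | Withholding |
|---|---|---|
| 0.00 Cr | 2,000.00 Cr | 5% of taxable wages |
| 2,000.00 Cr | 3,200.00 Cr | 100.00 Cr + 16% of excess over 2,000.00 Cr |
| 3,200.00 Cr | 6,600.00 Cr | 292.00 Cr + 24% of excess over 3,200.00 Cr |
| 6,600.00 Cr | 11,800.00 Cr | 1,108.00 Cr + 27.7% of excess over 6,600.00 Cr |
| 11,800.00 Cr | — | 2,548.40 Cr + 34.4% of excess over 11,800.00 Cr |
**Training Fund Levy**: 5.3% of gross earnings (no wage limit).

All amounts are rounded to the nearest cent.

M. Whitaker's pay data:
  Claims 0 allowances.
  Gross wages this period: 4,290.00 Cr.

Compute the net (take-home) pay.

3,509.03 Cr

State Income Tax: taxable = 4,290.00 Cr
  292.00 Cr + 24% × (4,290.00 Cr − 3,200.00 Cr) = 292.00 Cr + 24% × 1,090.00 Cr = 553.60 Cr
Training Fund Levy: 5.3% × 4,290.00 Cr = 227.37 Cr
Total withheld: 553.60 Cr + 227.37 Cr = 780.97 Cr
Net pay: 4,290.00 Cr − 780.97 Cr = 3,509.03 Cr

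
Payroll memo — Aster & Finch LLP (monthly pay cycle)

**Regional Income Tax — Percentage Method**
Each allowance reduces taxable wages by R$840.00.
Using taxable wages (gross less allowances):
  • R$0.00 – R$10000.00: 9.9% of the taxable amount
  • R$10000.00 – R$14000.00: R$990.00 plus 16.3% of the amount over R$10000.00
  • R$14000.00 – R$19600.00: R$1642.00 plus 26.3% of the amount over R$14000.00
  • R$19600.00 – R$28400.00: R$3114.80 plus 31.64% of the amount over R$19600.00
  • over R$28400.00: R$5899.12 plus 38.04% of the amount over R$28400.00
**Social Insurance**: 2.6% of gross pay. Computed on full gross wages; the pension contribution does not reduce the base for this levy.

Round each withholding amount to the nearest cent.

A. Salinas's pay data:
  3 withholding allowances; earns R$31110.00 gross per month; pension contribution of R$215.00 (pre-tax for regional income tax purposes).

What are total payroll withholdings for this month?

R$6700.07

Regional Income Tax: taxable = R$31110.00 − R$215.00 − 3×R$840.00 = R$28375.00
  R$3114.80 + 31.64% × (R$28375.00 − R$19600.00) = R$3114.80 + 31.64% × R$8775.00 = R$5891.21
Social Insurance: 2.6% × R$31110.00 = R$808.86
Total: R$5891.21 + R$808.86 = R$6700.07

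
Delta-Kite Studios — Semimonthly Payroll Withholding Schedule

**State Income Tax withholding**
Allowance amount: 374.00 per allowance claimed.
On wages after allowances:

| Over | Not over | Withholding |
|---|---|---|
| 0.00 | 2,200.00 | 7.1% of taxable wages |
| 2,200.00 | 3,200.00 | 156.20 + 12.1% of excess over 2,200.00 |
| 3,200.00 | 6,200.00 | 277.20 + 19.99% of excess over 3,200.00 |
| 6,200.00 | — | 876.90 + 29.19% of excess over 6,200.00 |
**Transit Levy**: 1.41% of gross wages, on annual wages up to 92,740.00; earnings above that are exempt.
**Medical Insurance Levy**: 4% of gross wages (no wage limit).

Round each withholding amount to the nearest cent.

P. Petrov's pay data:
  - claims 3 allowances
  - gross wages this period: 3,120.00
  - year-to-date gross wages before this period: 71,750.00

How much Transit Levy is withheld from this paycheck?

Transit Levy: 1.41% × 3,120.00 = 43.99

43.99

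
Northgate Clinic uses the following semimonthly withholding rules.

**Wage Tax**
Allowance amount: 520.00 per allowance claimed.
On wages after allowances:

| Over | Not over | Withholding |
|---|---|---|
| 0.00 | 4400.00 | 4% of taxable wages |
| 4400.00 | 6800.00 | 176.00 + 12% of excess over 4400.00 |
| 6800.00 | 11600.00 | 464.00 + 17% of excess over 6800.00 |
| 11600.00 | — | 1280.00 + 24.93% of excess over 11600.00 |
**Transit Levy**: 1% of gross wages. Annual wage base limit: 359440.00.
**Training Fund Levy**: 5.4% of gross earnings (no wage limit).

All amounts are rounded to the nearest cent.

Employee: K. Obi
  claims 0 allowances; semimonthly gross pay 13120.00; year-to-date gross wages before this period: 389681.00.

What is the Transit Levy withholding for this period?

Transit Levy: YTD 389681.00 ≥ cap 359440.00 → 0.00

0.00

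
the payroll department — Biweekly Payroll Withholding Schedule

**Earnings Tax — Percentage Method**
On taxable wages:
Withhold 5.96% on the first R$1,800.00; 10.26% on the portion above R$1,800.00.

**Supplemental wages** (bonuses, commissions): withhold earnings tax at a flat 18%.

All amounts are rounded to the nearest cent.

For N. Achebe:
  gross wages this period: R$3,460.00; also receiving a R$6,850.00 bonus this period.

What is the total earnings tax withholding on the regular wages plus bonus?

R$1,510.60

Earnings Tax: taxable = R$3,460.00
  R$107.28 + 10.26% × (R$3,460.00 − R$1,800.00) = R$107.28 + 10.26% × R$1,660.00 = R$277.60
Supplemental (18% flat on bonus): 18% × R$6,850.00 = R$1,233.00
Total earnings tax: R$277.60 + R$1,233.00 = R$1,510.60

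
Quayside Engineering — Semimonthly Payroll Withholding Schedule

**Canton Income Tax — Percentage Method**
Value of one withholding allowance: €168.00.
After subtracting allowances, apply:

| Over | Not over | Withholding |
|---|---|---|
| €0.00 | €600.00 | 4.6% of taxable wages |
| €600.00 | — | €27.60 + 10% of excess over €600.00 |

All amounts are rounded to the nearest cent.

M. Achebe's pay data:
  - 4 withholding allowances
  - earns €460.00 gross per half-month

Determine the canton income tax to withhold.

€0.00

Canton Income Tax: taxable = €460.00 − 4×€168.00 = €-212.00
  Taxable ≤ 0 → €0.00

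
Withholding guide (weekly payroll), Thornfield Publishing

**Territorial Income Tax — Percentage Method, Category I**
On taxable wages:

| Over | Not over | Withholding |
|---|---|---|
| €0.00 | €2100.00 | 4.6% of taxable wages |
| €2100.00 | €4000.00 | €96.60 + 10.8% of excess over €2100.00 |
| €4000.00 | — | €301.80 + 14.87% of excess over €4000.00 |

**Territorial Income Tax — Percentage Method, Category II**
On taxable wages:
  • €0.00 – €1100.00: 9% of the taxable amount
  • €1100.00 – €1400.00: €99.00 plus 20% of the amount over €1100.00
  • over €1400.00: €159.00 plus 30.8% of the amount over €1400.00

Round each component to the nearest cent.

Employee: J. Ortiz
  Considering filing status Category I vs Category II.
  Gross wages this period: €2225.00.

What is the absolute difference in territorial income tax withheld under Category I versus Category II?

€303.00

Territorial Income Tax (Category I): taxable = €2225.00
  €96.60 + 10.8% × (€2225.00 − €2100.00) = €96.60 + 10.8% × €125.00 = €110.10
Territorial Income Tax (Category II): taxable = €2225.00
  €159.00 + 30.8% × (€2225.00 − €1400.00) = €159.00 + 30.8% × €825.00 = €413.10
Difference: |€110.10 − €413.10| = €303.00 (higher under Category II)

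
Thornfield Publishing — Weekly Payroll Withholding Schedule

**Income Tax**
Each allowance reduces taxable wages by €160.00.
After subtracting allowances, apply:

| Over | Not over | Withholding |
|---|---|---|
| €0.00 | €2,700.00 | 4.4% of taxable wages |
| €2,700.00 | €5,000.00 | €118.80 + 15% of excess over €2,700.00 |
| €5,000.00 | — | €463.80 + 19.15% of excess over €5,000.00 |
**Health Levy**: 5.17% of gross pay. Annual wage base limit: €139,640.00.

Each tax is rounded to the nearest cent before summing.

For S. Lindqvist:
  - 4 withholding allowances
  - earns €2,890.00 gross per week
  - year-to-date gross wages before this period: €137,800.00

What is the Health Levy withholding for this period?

Health Levy: cap €139,640.00 − YTD €137,800.00 = €1,840.00 subject; 5.17% × €1,840.00 = €95.13

€95.13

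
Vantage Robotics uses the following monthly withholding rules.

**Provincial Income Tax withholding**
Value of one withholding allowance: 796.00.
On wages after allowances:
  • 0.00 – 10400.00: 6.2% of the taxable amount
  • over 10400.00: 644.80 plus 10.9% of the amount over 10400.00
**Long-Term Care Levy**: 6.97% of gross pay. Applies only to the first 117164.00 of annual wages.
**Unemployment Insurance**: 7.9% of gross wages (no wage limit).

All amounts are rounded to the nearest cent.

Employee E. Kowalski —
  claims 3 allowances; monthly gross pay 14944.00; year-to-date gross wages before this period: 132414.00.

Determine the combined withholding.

Provincial Income Tax: taxable = 14944.00 − 3×796.00 = 12556.00
  644.80 + 10.9% × (12556.00 − 10400.00) = 644.80 + 10.9% × 2156.00 = 879.80
Long-Term Care Levy: YTD 132414.00 ≥ cap 117164.00 → 0.00
Unemployment Insurance: 7.9% × 14944.00 = 1180.58
Total: 879.80 + 0.00 + 1180.58 = 2060.38

2060.38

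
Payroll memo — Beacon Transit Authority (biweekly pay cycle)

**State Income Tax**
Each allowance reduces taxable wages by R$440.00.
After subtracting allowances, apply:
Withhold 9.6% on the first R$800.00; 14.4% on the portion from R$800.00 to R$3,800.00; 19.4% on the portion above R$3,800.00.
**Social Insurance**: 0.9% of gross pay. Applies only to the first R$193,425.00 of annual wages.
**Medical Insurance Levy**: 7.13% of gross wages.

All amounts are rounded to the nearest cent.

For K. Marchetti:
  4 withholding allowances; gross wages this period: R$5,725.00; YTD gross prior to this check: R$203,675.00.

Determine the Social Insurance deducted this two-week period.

Social Insurance: YTD R$203,675.00 ≥ cap R$193,425.00 → R$0.00

R$0.00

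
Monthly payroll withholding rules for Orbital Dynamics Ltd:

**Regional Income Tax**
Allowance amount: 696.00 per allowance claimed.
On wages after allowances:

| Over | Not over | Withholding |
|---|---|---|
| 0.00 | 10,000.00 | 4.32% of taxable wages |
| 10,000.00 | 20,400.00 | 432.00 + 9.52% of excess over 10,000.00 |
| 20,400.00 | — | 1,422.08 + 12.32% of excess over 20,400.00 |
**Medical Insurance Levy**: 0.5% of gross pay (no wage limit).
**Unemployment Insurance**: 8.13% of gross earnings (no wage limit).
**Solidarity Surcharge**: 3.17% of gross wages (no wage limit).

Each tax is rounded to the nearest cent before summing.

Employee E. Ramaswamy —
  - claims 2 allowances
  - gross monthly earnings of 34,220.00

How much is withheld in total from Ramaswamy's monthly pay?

Regional Income Tax: taxable = 34,220.00 − 2×696.00 = 32,828.00
  1,422.08 + 12.32% × (32,828.00 − 20,400.00) = 1,422.08 + 12.32% × 12,428.00 = 2,953.21
Medical Insurance Levy: 0.5% × 34,220.00 = 171.10
Unemployment Insurance: 8.13% × 34,220.00 = 2,782.09
Solidarity Surcharge: 3.17% × 34,220.00 = 1,084.77
Total: 2,953.21 + 171.10 + 2,782.09 + 1,084.77 = 6,991.17

6,991.17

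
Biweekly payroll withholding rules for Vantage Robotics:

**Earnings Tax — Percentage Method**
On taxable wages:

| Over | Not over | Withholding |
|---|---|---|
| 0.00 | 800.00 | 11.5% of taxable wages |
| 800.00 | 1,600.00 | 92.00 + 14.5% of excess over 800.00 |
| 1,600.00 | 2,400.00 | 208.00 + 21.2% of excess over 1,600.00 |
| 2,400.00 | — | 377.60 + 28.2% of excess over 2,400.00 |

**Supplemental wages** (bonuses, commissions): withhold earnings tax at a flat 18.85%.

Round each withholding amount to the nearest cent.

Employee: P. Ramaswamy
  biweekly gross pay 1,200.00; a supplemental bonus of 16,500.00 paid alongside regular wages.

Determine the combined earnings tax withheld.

Earnings Tax: taxable = 1,200.00
  92.00 + 14.5% × (1,200.00 − 800.00) = 92.00 + 14.5% × 400.00 = 150.00
Supplemental (18.85% flat on bonus): 18.85% × 16,500.00 = 3,110.25
Total earnings tax: 150.00 + 3,110.25 = 3,260.25

3,260.25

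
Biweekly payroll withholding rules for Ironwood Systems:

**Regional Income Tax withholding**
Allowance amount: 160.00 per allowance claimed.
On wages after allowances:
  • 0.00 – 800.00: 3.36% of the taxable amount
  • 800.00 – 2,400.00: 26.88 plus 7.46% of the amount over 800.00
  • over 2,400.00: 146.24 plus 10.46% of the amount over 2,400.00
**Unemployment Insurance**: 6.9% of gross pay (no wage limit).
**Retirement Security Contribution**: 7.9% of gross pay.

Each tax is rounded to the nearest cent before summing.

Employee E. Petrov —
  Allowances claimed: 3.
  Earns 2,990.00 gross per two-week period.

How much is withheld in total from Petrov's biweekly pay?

600.27

Regional Income Tax: taxable = 2,990.00 − 3×160.00 = 2,510.00
  146.24 + 10.46% × (2,510.00 − 2,400.00) = 146.24 + 10.46% × 110.00 = 157.75
Unemployment Insurance: 6.9% × 2,990.00 = 206.31
Retirement Security Contribution: 7.9% × 2,990.00 = 236.21
Total: 157.75 + 206.31 + 236.21 = 600.27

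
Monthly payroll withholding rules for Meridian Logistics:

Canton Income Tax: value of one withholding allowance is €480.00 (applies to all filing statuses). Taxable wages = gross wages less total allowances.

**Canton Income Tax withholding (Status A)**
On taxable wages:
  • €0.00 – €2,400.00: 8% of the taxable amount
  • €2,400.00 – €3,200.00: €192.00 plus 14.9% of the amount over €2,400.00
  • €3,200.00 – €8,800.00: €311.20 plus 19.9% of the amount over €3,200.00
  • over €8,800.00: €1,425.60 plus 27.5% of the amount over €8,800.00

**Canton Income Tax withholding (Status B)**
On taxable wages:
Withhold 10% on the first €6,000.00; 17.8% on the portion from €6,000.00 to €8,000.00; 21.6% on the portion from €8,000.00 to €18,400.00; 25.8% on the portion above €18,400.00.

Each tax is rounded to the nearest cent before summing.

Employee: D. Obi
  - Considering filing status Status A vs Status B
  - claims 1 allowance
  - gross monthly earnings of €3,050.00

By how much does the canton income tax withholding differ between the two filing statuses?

€39.67

Canton Income Tax (Status A): taxable = €3,050.00 − 1×€480.00 = €2,570.00
  €192.00 + 14.9% × (€2,570.00 − €2,400.00) = €192.00 + 14.9% × €170.00 = €217.33
Canton Income Tax (Status B): taxable = €3,050.00 − 1×€480.00 = €2,570.00
  10% × €2,570.00 = €257.00
Difference: |€217.33 − €257.00| = €39.67 (higher under Status B)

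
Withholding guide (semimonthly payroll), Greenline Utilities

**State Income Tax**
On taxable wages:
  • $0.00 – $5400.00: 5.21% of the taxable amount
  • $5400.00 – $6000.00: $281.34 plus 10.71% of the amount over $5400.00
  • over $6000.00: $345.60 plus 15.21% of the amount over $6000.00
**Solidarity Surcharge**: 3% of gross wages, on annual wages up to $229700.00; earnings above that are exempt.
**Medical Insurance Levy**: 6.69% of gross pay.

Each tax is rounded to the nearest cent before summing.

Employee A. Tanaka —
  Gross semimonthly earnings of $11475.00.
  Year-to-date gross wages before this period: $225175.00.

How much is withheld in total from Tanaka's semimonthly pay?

State Income Tax: taxable = $11475.00
  $345.60 + 15.21% × ($11475.00 − $6000.00) = $345.60 + 15.21% × $5475.00 = $1178.35
Solidarity Surcharge: cap $229700.00 − YTD $225175.00 = $4525.00 subject; 3% × $4525.00 = $135.75
Medical Insurance Levy: 6.69% × $11475.00 = $767.68
Total: $1178.35 + $135.75 + $767.68 = $2081.78

$2081.78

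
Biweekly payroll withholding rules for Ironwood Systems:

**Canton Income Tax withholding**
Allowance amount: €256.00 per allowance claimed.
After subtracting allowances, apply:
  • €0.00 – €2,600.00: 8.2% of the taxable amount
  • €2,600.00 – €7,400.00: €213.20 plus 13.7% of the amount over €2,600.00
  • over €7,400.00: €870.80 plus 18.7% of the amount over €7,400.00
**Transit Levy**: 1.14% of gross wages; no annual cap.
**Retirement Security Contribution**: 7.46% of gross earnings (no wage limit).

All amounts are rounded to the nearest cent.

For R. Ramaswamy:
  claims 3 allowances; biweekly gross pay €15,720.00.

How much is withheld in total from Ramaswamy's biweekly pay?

Canton Income Tax: taxable = €15,720.00 − 3×€256.00 = €14,952.00
  €870.80 + 18.7% × (€14,952.00 − €7,400.00) = €870.80 + 18.7% × €7,552.00 = €2,283.02
Transit Levy: 1.14% × €15,720.00 = €179.21
Retirement Security Contribution: 7.46% × €15,720.00 = €1,172.71
Total: €2,283.02 + €179.21 + €1,172.71 = €3,634.94

€3,634.94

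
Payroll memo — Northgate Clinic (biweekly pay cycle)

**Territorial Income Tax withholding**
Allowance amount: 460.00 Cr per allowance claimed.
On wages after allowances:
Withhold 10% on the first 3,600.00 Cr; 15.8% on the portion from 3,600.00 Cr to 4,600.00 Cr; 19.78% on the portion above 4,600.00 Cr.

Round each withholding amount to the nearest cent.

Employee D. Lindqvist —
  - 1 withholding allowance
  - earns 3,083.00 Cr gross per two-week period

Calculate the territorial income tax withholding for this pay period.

262.30 Cr

Territorial Income Tax: taxable = 3,083.00 Cr − 1×460.00 Cr = 2,623.00 Cr
  10% × 2,623.00 Cr = 262.30 Cr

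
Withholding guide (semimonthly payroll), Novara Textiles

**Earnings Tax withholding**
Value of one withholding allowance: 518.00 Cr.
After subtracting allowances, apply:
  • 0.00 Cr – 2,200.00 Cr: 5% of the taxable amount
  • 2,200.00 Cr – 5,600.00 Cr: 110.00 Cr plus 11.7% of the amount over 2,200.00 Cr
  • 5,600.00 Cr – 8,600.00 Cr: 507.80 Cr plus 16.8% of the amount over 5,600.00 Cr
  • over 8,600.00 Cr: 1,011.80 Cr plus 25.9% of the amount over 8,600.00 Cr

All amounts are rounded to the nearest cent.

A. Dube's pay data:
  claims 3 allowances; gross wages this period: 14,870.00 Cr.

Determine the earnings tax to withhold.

Earnings Tax: taxable = 14,870.00 Cr − 3×518.00 Cr = 13,316.00 Cr
  1,011.80 Cr + 25.9% × (13,316.00 Cr − 8,600.00 Cr) = 1,011.80 Cr + 25.9% × 4,716.00 Cr = 2,233.24 Cr

2,233.24 Cr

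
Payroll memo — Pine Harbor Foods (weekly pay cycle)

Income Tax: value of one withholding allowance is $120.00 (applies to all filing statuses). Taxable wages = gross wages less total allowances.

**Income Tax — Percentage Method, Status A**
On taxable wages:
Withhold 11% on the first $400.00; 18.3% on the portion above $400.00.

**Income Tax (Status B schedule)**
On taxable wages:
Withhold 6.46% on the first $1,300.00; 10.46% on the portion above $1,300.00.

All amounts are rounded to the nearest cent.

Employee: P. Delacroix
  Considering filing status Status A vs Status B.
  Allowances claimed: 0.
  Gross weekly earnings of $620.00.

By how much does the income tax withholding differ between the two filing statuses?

$44.21

Income Tax (Status A): taxable = $620.00
  $44.00 + 18.3% × ($620.00 − $400.00) = $44.00 + 18.3% × $220.00 = $84.26
Income Tax (Status B): taxable = $620.00
  6.46% × $620.00 = $40.05
Difference: |$84.26 − $40.05| = $44.21 (higher under Status A)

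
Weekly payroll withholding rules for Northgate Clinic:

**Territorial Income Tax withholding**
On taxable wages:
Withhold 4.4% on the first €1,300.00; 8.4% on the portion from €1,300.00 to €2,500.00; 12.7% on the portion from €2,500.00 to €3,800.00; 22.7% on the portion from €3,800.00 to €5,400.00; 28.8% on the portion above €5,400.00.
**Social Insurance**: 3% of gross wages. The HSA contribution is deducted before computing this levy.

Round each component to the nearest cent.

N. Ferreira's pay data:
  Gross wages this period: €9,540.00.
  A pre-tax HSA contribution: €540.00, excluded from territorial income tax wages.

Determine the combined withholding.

€1,993.10

Territorial Income Tax: taxable = €9,540.00 − €540.00 = €9,000.00
  €686.30 + 28.8% × (€9,000.00 − €5,400.00) = €686.30 + 28.8% × €3,600.00 = €1,723.10
Social Insurance: 3% × €9,000.00 = €270.00
Total: €1,723.10 + €270.00 = €1,993.10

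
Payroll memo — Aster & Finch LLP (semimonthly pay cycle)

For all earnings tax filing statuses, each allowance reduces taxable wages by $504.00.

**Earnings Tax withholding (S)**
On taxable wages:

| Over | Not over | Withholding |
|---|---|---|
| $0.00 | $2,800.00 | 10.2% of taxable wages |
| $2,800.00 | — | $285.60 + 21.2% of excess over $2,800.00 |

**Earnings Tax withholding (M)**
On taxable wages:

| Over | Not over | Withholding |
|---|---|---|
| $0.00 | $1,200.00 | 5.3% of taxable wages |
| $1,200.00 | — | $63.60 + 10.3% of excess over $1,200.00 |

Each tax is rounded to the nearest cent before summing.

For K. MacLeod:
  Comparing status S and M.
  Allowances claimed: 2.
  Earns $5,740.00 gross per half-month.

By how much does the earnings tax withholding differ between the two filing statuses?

$267.78

Earnings Tax (S): taxable = $5,740.00 − 2×$504.00 = $4,732.00
  $285.60 + 21.2% × ($4,732.00 − $2,800.00) = $285.60 + 21.2% × $1,932.00 = $695.18
Earnings Tax (M): taxable = $5,740.00 − 2×$504.00 = $4,732.00
  $63.60 + 10.3% × ($4,732.00 − $1,200.00) = $63.60 + 10.3% × $3,532.00 = $427.40
Difference: |$695.18 − $427.40| = $267.78 (higher under S)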